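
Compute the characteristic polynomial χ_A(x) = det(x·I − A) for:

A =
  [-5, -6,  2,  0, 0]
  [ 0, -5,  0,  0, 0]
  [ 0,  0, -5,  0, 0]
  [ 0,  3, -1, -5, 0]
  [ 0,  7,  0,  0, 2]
x^5 + 18*x^4 + 110*x^3 + 200*x^2 - 375*x - 1250

Expanding det(x·I − A) (e.g. by cofactor expansion or by noting that A is similar to its Jordan form J, which has the same characteristic polynomial as A) gives
  χ_A(x) = x^5 + 18*x^4 + 110*x^3 + 200*x^2 - 375*x - 1250
which factors as (x - 2)*(x + 5)^4. The eigenvalues (with algebraic multiplicities) are λ = -5 with multiplicity 4, λ = 2 with multiplicity 1.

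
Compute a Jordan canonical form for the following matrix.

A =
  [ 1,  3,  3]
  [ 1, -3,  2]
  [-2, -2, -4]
J_3(-2)

The characteristic polynomial is
  det(x·I − A) = x^3 + 6*x^2 + 12*x + 8 = (x + 2)^3

Eigenvalues and multiplicities (the geometric multiplicity of λ is n − rank(A − λI), which equals the number of Jordan blocks for λ):
  λ = -2: algebraic multiplicity = 3, geometric multiplicity = 1

Determining the block sizes for each eigenvalue:
  λ = -2: one block (gm = 1), so the single block has size am = 3 → block sizes [3]

Assembling the blocks gives a Jordan form
J =
  [-2,  1,  0]
  [ 0, -2,  1]
  [ 0,  0, -2]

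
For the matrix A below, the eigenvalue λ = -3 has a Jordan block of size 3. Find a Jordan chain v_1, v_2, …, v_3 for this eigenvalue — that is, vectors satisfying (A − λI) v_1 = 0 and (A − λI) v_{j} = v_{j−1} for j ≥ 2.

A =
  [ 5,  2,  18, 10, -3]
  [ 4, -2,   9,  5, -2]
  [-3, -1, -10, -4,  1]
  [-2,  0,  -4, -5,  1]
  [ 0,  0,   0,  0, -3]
A Jordan chain for λ = -3 of length 3:
v_1 = (-2, -1, 1, 0, 0)ᵀ
v_2 = (8, 4, -3, -2, 0)ᵀ
v_3 = (1, 0, 0, 0, 0)ᵀ

Let N = A − (-3)·I. We want v_3 with N^3 v_3 = 0 but N^2 v_3 ≠ 0; then v_{j-1} := N · v_j for j = 3, …, 2.

Pick v_3 = (1, 0, 0, 0, 0)ᵀ.
Then v_2 = N · v_3 = (8, 4, -3, -2, 0)ᵀ.
Then v_1 = N · v_2 = (-2, -1, 1, 0, 0)ᵀ.

Sanity check: (A − (-3)·I) v_1 = (0, 0, 0, 0, 0)ᵀ = 0. ✓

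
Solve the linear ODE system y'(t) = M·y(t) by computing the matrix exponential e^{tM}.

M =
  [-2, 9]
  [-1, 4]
e^{tM} =
  [-3*t*exp(t) + exp(t), 9*t*exp(t)]
  [-t*exp(t), 3*t*exp(t) + exp(t)]

Strategy: write M = P · J · P⁻¹ where J is a Jordan canonical form, so e^{tM} = P · e^{tJ} · P⁻¹, and e^{tJ} can be computed block-by-block.

M has Jordan form
J =
  [1, 1]
  [0, 1]
(up to reordering of blocks).

Per-block formulas:
  For a 2×2 Jordan block J_2(1): exp(t · J_2(1)) = e^(1t)·(I + t·N), where N is the 2×2 nilpotent shift.

After assembling e^{tJ} and conjugating by P, we get:

e^{tM} =
  [-3*t*exp(t) + exp(t), 9*t*exp(t)]
  [-t*exp(t), 3*t*exp(t) + exp(t)]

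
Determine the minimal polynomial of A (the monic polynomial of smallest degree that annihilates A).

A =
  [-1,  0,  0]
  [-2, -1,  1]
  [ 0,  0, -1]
x^2 + 2*x + 1

The characteristic polynomial is χ_A(x) = (x + 1)^3, so the eigenvalues are known. The minimal polynomial is
  m_A(x) = Π_λ (x − λ)^{k_λ}
where k_λ is the size of the *largest* Jordan block for λ (equivalently, the smallest k with (A − λI)^k v = 0 for every generalised eigenvector v of λ).

  λ = -1: largest Jordan block has size 2, contributing (x + 1)^2

So m_A(x) = (x + 1)^2 = x^2 + 2*x + 1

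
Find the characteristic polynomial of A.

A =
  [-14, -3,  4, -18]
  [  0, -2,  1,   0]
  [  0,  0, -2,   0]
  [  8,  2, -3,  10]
x^4 + 8*x^3 + 24*x^2 + 32*x + 16

Expanding det(x·I − A) (e.g. by cofactor expansion or by noting that A is similar to its Jordan form J, which has the same characteristic polynomial as A) gives
  χ_A(x) = x^4 + 8*x^3 + 24*x^2 + 32*x + 16
which factors as (x + 2)^4. The eigenvalues (with algebraic multiplicities) are λ = -2 with multiplicity 4.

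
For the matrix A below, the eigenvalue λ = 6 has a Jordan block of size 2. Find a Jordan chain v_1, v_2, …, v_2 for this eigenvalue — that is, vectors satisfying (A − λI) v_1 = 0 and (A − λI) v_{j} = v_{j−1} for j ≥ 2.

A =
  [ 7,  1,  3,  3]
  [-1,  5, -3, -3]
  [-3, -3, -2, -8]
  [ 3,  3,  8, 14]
A Jordan chain for λ = 6 of length 2:
v_1 = (1, -1, -3, 3)ᵀ
v_2 = (1, 0, 0, 0)ᵀ

Let N = A − (6)·I. We want v_2 with N^2 v_2 = 0 but N^1 v_2 ≠ 0; then v_{j-1} := N · v_j for j = 2, …, 2.

Pick v_2 = (1, 0, 0, 0)ᵀ.
Then v_1 = N · v_2 = (1, -1, -3, 3)ᵀ.

Sanity check: (A − (6)·I) v_1 = (0, 0, 0, 0)ᵀ = 0. ✓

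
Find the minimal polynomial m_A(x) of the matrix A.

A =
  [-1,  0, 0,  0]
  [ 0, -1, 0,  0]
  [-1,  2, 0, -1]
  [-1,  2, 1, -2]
x^2 + 2*x + 1

The characteristic polynomial is χ_A(x) = (x + 1)^4, so the eigenvalues are known. The minimal polynomial is
  m_A(x) = Π_λ (x − λ)^{k_λ}
where k_λ is the size of the *largest* Jordan block for λ (equivalently, the smallest k with (A − λI)^k v = 0 for every generalised eigenvector v of λ).

  λ = -1: largest Jordan block has size 2, contributing (x + 1)^2

So m_A(x) = (x + 1)^2 = x^2 + 2*x + 1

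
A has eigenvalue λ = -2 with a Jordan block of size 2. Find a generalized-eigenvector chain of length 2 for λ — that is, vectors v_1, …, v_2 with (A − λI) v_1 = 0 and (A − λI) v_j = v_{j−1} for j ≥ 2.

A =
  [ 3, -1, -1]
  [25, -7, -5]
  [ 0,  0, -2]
A Jordan chain for λ = -2 of length 2:
v_1 = (5, 25, 0)ᵀ
v_2 = (1, 0, 0)ᵀ

Let N = A − (-2)·I. We want v_2 with N^2 v_2 = 0 but N^1 v_2 ≠ 0; then v_{j-1} := N · v_j for j = 2, …, 2.

Pick v_2 = (1, 0, 0)ᵀ.
Then v_1 = N · v_2 = (5, 25, 0)ᵀ.

Sanity check: (A − (-2)·I) v_1 = (0, 0, 0)ᵀ = 0. ✓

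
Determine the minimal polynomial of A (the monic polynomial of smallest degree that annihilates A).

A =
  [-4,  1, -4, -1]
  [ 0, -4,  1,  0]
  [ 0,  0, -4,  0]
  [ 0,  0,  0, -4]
x^3 + 12*x^2 + 48*x + 64

The characteristic polynomial is χ_A(x) = (x + 4)^4, so the eigenvalues are known. The minimal polynomial is
  m_A(x) = Π_λ (x − λ)^{k_λ}
where k_λ is the size of the *largest* Jordan block for λ (equivalently, the smallest k with (A − λI)^k v = 0 for every generalised eigenvector v of λ).

  λ = -4: largest Jordan block has size 3, contributing (x + 4)^3

So m_A(x) = (x + 4)^3 = x^3 + 12*x^2 + 48*x + 64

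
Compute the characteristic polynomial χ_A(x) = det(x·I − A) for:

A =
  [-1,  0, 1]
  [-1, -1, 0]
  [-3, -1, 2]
x^3

Expanding det(x·I − A) (e.g. by cofactor expansion or by noting that A is similar to its Jordan form J, which has the same characteristic polynomial as A) gives
  χ_A(x) = x^3
which factors as x^3. The eigenvalues (with algebraic multiplicities) are λ = 0 with multiplicity 3.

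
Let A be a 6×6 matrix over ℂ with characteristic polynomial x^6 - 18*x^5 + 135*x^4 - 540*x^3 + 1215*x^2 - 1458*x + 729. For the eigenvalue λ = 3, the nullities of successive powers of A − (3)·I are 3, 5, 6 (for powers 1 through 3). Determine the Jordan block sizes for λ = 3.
Block sizes for λ = 3: [3, 2, 1]

From the dimensions of kernels of powers, the number of Jordan blocks of size at least j is d_j − d_{j−1} where d_j = dim ker(N^j) (with d_0 = 0). Computing the differences gives [3, 2, 1].
The number of blocks of size exactly k is (#blocks of size ≥ k) − (#blocks of size ≥ k + 1), so the partition is: 1 block(s) of size 1, 1 block(s) of size 2, 1 block(s) of size 3.
In nonincreasing order the block sizes are [3, 2, 1].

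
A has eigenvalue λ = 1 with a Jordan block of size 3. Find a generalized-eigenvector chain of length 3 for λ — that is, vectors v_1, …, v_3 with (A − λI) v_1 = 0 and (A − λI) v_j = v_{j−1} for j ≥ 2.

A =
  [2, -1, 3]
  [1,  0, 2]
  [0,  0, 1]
A Jordan chain for λ = 1 of length 3:
v_1 = (1, 1, 0)ᵀ
v_2 = (3, 2, 0)ᵀ
v_3 = (0, 0, 1)ᵀ

Let N = A − (1)·I. We want v_3 with N^3 v_3 = 0 but N^2 v_3 ≠ 0; then v_{j-1} := N · v_j for j = 3, …, 2.

Pick v_3 = (0, 0, 1)ᵀ.
Then v_2 = N · v_3 = (3, 2, 0)ᵀ.
Then v_1 = N · v_2 = (1, 1, 0)ᵀ.

Sanity check: (A − (1)·I) v_1 = (0, 0, 0)ᵀ = 0. ✓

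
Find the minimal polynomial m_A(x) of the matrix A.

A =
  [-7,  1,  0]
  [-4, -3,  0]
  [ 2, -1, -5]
x^2 + 10*x + 25

The characteristic polynomial is χ_A(x) = (x + 5)^3, so the eigenvalues are known. The minimal polynomial is
  m_A(x) = Π_λ (x − λ)^{k_λ}
where k_λ is the size of the *largest* Jordan block for λ (equivalently, the smallest k with (A − λI)^k v = 0 for every generalised eigenvector v of λ).

  λ = -5: largest Jordan block has size 2, contributing (x + 5)^2

So m_A(x) = (x + 5)^2 = x^2 + 10*x + 25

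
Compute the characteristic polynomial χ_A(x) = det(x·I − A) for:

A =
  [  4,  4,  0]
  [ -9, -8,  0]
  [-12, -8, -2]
x^3 + 6*x^2 + 12*x + 8

Expanding det(x·I − A) (e.g. by cofactor expansion or by noting that A is similar to its Jordan form J, which has the same characteristic polynomial as A) gives
  χ_A(x) = x^3 + 6*x^2 + 12*x + 8
which factors as (x + 2)^3. The eigenvalues (with algebraic multiplicities) are λ = -2 with multiplicity 3.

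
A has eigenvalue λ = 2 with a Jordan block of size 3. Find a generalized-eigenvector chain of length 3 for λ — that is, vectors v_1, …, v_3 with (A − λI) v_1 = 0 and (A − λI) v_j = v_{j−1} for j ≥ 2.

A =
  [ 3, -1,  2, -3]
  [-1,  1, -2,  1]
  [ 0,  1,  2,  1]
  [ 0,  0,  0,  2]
A Jordan chain for λ = 2 of length 3:
v_1 = (2, 0, -1, 0)ᵀ
v_2 = (1, -1, 0, 0)ᵀ
v_3 = (1, 0, 0, 0)ᵀ

Let N = A − (2)·I. We want v_3 with N^3 v_3 = 0 but N^2 v_3 ≠ 0; then v_{j-1} := N · v_j for j = 3, …, 2.

Pick v_3 = (1, 0, 0, 0)ᵀ.
Then v_2 = N · v_3 = (1, -1, 0, 0)ᵀ.
Then v_1 = N · v_2 = (2, 0, -1, 0)ᵀ.

Sanity check: (A − (2)·I) v_1 = (0, 0, 0, 0)ᵀ = 0. ✓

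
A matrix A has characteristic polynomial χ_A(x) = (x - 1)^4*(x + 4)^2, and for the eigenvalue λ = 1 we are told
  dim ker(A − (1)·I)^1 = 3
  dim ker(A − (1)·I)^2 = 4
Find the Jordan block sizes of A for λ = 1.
Block sizes for λ = 1: [2, 1, 1]

From the dimensions of kernels of powers, the number of Jordan blocks of size at least j is d_j − d_{j−1} where d_j = dim ker(N^j) (with d_0 = 0). Computing the differences gives [3, 1].
The number of blocks of size exactly k is (#blocks of size ≥ k) − (#blocks of size ≥ k + 1), so the partition is: 2 block(s) of size 1, 1 block(s) of size 2.
In nonincreasing order the block sizes are [2, 1, 1].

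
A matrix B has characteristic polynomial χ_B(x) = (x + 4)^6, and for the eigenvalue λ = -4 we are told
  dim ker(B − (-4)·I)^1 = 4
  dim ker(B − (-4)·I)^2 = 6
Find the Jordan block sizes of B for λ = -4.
Block sizes for λ = -4: [2, 2, 1, 1]

From the dimensions of kernels of powers, the number of Jordan blocks of size at least j is d_j − d_{j−1} where d_j = dim ker(N^j) (with d_0 = 0). Computing the differences gives [4, 2].
The number of blocks of size exactly k is (#blocks of size ≥ k) − (#blocks of size ≥ k + 1), so the partition is: 2 block(s) of size 1, 2 block(s) of size 2.
In nonincreasing order the block sizes are [2, 2, 1, 1].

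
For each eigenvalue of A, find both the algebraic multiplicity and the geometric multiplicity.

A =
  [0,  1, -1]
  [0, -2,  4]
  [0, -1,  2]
λ = 0: alg = 3, geom = 1

Step 1 — factor the characteristic polynomial to read off the algebraic multiplicities:
  χ_A(x) = x^3

Step 2 — compute geometric multiplicities via the rank-nullity identity g(λ) = n − rank(A − λI):
  rank(A − (0)·I) = 2, so dim ker(A − (0)·I) = n − 2 = 1

Summary:
  λ = 0: algebraic multiplicity = 3, geometric multiplicity = 1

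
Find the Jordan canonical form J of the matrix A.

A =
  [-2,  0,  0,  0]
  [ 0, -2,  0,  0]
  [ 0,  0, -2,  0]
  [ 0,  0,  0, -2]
J_1(-2) ⊕ J_1(-2) ⊕ J_1(-2) ⊕ J_1(-2)

The characteristic polynomial is
  det(x·I − A) = x^4 + 8*x^3 + 24*x^2 + 32*x + 16 = (x + 2)^4

Eigenvalues and multiplicities (the geometric multiplicity of λ is n − rank(A − λI), which equals the number of Jordan blocks for λ):
  λ = -2: algebraic multiplicity = 4, geometric multiplicity = 4

Determining the block sizes for each eigenvalue:
  λ = -2: gm = am = 4, so every block has size 1 → block sizes [1, 1, 1, 1]

Assembling the blocks gives a Jordan form
J =
  [-2,  0,  0,  0]
  [ 0, -2,  0,  0]
  [ 0,  0, -2,  0]
  [ 0,  0,  0, -2]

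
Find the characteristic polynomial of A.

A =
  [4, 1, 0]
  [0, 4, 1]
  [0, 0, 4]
x^3 - 12*x^2 + 48*x - 64

Expanding det(x·I − A) (e.g. by cofactor expansion or by noting that A is similar to its Jordan form J, which has the same characteristic polynomial as A) gives
  χ_A(x) = x^3 - 12*x^2 + 48*x - 64
which factors as (x - 4)^3. The eigenvalues (with algebraic multiplicities) are λ = 4 with multiplicity 3.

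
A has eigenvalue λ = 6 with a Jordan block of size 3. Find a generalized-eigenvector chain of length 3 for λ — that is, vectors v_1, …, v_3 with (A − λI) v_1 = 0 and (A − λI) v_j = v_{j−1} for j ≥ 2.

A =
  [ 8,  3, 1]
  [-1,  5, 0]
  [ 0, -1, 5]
A Jordan chain for λ = 6 of length 3:
v_1 = (1, -1, 1)ᵀ
v_2 = (2, -1, 0)ᵀ
v_3 = (1, 0, 0)ᵀ

Let N = A − (6)·I. We want v_3 with N^3 v_3 = 0 but N^2 v_3 ≠ 0; then v_{j-1} := N · v_j for j = 3, …, 2.

Pick v_3 = (1, 0, 0)ᵀ.
Then v_2 = N · v_3 = (2, -1, 0)ᵀ.
Then v_1 = N · v_2 = (1, -1, 1)ᵀ.

Sanity check: (A − (6)·I) v_1 = (0, 0, 0)ᵀ = 0. ✓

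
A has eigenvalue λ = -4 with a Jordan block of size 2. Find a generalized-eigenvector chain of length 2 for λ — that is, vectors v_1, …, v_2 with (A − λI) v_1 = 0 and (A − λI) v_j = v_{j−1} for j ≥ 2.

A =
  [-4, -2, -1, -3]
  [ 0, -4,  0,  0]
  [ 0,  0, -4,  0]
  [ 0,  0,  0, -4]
A Jordan chain for λ = -4 of length 2:
v_1 = (-2, 0, 0, 0)ᵀ
v_2 = (0, 1, 0, 0)ᵀ

Let N = A − (-4)·I. We want v_2 with N^2 v_2 = 0 but N^1 v_2 ≠ 0; then v_{j-1} := N · v_j for j = 2, …, 2.

Pick v_2 = (0, 1, 0, 0)ᵀ.
Then v_1 = N · v_2 = (-2, 0, 0, 0)ᵀ.

Sanity check: (A − (-4)·I) v_1 = (0, 0, 0, 0)ᵀ = 0. ✓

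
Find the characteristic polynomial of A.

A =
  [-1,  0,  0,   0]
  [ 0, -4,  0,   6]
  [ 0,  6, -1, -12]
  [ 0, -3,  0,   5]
x^4 + x^3 - 3*x^2 - 5*x - 2

Expanding det(x·I − A) (e.g. by cofactor expansion or by noting that A is similar to its Jordan form J, which has the same characteristic polynomial as A) gives
  χ_A(x) = x^4 + x^3 - 3*x^2 - 5*x - 2
which factors as (x - 2)*(x + 1)^3. The eigenvalues (with algebraic multiplicities) are λ = -1 with multiplicity 3, λ = 2 with multiplicity 1.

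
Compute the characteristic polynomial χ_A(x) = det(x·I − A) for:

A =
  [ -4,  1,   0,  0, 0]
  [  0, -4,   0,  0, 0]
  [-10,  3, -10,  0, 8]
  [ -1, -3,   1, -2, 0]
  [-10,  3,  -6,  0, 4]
x^5 + 16*x^4 + 100*x^3 + 304*x^2 + 448*x + 256

Expanding det(x·I − A) (e.g. by cofactor expansion or by noting that A is similar to its Jordan form J, which has the same characteristic polynomial as A) gives
  χ_A(x) = x^5 + 16*x^4 + 100*x^3 + 304*x^2 + 448*x + 256
which factors as (x + 2)^2*(x + 4)^3. The eigenvalues (with algebraic multiplicities) are λ = -4 with multiplicity 3, λ = -2 with multiplicity 2.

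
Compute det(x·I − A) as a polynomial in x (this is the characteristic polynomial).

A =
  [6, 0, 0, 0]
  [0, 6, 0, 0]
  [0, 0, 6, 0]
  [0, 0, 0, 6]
x^4 - 24*x^3 + 216*x^2 - 864*x + 1296

Expanding det(x·I − A) (e.g. by cofactor expansion or by noting that A is similar to its Jordan form J, which has the same characteristic polynomial as A) gives
  χ_A(x) = x^4 - 24*x^3 + 216*x^2 - 864*x + 1296
which factors as (x - 6)^4. The eigenvalues (with algebraic multiplicities) are λ = 6 with multiplicity 4.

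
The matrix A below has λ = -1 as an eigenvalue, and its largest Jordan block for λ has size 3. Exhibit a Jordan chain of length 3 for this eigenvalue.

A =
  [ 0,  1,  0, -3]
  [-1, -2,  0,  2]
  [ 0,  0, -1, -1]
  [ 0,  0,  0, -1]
A Jordan chain for λ = -1 of length 3:
v_1 = (-1, 1, 0, 0)ᵀ
v_2 = (-3, 2, -1, 0)ᵀ
v_3 = (0, 0, 0, 1)ᵀ

Let N = A − (-1)·I. We want v_3 with N^3 v_3 = 0 but N^2 v_3 ≠ 0; then v_{j-1} := N · v_j for j = 3, …, 2.

Pick v_3 = (0, 0, 0, 1)ᵀ.
Then v_2 = N · v_3 = (-3, 2, -1, 0)ᵀ.
Then v_1 = N · v_2 = (-1, 1, 0, 0)ᵀ.

Sanity check: (A − (-1)·I) v_1 = (0, 0, 0, 0)ᵀ = 0. ✓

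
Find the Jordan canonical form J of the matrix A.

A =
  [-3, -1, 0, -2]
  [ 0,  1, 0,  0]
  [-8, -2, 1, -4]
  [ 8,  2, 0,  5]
J_2(1) ⊕ J_1(1) ⊕ J_1(1)

The characteristic polynomial is
  det(x·I − A) = x^4 - 4*x^3 + 6*x^2 - 4*x + 1 = (x - 1)^4

Eigenvalues and multiplicities (the geometric multiplicity of λ is n − rank(A − λI), which equals the number of Jordan blocks for λ):
  λ = 1: algebraic multiplicity = 4, geometric multiplicity = 3

Determining the block sizes for each eigenvalue:
  λ = 1: 3 blocks summing to 4 forces exactly one block of size 2 and the rest size 1 → block sizes [2, 1, 1]

Assembling the blocks gives a Jordan form
J =
  [1, 1, 0, 0]
  [0, 1, 0, 0]
  [0, 0, 1, 0]
  [0, 0, 0, 1]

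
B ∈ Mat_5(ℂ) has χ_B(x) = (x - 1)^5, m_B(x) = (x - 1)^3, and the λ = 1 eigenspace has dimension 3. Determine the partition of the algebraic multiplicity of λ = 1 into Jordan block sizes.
Block sizes for λ = 1: [3, 1, 1]

Step 1 — from the characteristic polynomial, algebraic multiplicity of λ = 1 is 5. From dim ker(B − (1)·I) = 3, there are exactly 3 Jordan blocks for λ = 1.
Step 2 — from the minimal polynomial, the factor (x − 1)^3 tells us the largest block for λ = 1 has size 3.
Step 3 — with total size 5, 3 blocks, and largest block 3, the block sizes (in nonincreasing order) are [3, 1, 1].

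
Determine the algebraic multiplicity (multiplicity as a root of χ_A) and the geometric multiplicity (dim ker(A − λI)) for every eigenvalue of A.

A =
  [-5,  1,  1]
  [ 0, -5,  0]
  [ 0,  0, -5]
λ = -5: alg = 3, geom = 2

Step 1 — factor the characteristic polynomial to read off the algebraic multiplicities:
  χ_A(x) = (x + 5)^3

Step 2 — compute geometric multiplicities via the rank-nullity identity g(λ) = n − rank(A − λI):
  rank(A − (-5)·I) = 1, so dim ker(A − (-5)·I) = n − 1 = 2

Summary:
  λ = -5: algebraic multiplicity = 3, geometric multiplicity = 2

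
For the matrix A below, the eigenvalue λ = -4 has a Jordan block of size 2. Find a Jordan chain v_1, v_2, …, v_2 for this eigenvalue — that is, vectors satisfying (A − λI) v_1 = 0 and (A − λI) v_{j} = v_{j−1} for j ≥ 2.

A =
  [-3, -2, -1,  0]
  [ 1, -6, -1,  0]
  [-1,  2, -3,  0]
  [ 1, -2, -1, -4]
A Jordan chain for λ = -4 of length 2:
v_1 = (1, 1, -1, 1)ᵀ
v_2 = (1, 0, 0, 0)ᵀ

Let N = A − (-4)·I. We want v_2 with N^2 v_2 = 0 but N^1 v_2 ≠ 0; then v_{j-1} := N · v_j for j = 2, …, 2.

Pick v_2 = (1, 0, 0, 0)ᵀ.
Then v_1 = N · v_2 = (1, 1, -1, 1)ᵀ.

Sanity check: (A − (-4)·I) v_1 = (0, 0, 0, 0)ᵀ = 0. ✓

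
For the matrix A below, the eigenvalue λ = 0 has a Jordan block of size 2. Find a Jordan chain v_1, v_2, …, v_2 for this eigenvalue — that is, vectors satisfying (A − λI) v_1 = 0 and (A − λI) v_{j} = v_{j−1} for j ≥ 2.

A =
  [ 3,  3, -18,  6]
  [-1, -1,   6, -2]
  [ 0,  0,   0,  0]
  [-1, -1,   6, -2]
A Jordan chain for λ = 0 of length 2:
v_1 = (3, -1, 0, -1)ᵀ
v_2 = (1, 0, 0, 0)ᵀ

Let N = A − (0)·I. We want v_2 with N^2 v_2 = 0 but N^1 v_2 ≠ 0; then v_{j-1} := N · v_j for j = 2, …, 2.

Pick v_2 = (1, 0, 0, 0)ᵀ.
Then v_1 = N · v_2 = (3, -1, 0, -1)ᵀ.

Sanity check: (A − (0)·I) v_1 = (0, 0, 0, 0)ᵀ = 0. ✓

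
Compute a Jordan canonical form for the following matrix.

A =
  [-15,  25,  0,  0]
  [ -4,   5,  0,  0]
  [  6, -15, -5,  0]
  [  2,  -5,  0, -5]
J_2(-5) ⊕ J_1(-5) ⊕ J_1(-5)

The characteristic polynomial is
  det(x·I − A) = x^4 + 20*x^3 + 150*x^2 + 500*x + 625 = (x + 5)^4

Eigenvalues and multiplicities (the geometric multiplicity of λ is n − rank(A − λI), which equals the number of Jordan blocks for λ):
  λ = -5: algebraic multiplicity = 4, geometric multiplicity = 3

Determining the block sizes for each eigenvalue:
  λ = -5: 3 blocks summing to 4 forces exactly one block of size 2 and the rest size 1 → block sizes [2, 1, 1]

Assembling the blocks gives a Jordan form
J =
  [-5,  1,  0,  0]
  [ 0, -5,  0,  0]
  [ 0,  0, -5,  0]
  [ 0,  0,  0, -5]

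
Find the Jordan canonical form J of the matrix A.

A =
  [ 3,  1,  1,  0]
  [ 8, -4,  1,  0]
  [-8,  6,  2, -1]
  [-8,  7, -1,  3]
J_1(-5) ⊕ J_3(3)

The characteristic polynomial is
  det(x·I − A) = x^4 - 4*x^3 - 18*x^2 + 108*x - 135 = (x - 3)^3*(x + 5)

Eigenvalues and multiplicities (the geometric multiplicity of λ is n − rank(A − λI), which equals the number of Jordan blocks for λ):
  λ = -5: algebraic multiplicity = 1, geometric multiplicity = 1
  λ = 3: algebraic multiplicity = 3, geometric multiplicity = 1

Determining the block sizes for each eigenvalue:
  λ = -5: one block (gm = 1), so the single block has size am = 1 → block sizes [1]
  λ = 3: one block (gm = 1), so the single block has size am = 3 → block sizes [3]

Assembling the blocks gives a Jordan form
J =
  [-5, 0, 0, 0]
  [ 0, 3, 1, 0]
  [ 0, 0, 3, 1]
  [ 0, 0, 0, 3]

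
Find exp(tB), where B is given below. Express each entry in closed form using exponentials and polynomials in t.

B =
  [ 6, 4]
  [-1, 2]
e^{tB} =
  [2*t*exp(4*t) + exp(4*t), 4*t*exp(4*t)]
  [-t*exp(4*t), -2*t*exp(4*t) + exp(4*t)]

Strategy: write B = P · J · P⁻¹ where J is a Jordan canonical form, so e^{tB} = P · e^{tJ} · P⁻¹, and e^{tJ} can be computed block-by-block.

B has Jordan form
J =
  [4, 1]
  [0, 4]
(up to reordering of blocks).

Per-block formulas:
  For a 2×2 Jordan block J_2(4): exp(t · J_2(4)) = e^(4t)·(I + t·N), where N is the 2×2 nilpotent shift.

After assembling e^{tJ} and conjugating by P, we get:

e^{tB} =
  [2*t*exp(4*t) + exp(4*t), 4*t*exp(4*t)]
  [-t*exp(4*t), -2*t*exp(4*t) + exp(4*t)]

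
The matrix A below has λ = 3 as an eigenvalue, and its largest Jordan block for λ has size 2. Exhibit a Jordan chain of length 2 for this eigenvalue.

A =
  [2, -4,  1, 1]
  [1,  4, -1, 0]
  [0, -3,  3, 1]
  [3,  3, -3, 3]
A Jordan chain for λ = 3 of length 2:
v_1 = (-1, 1, 0, 3)ᵀ
v_2 = (1, 0, 0, 0)ᵀ

Let N = A − (3)·I. We want v_2 with N^2 v_2 = 0 but N^1 v_2 ≠ 0; then v_{j-1} := N · v_j for j = 2, …, 2.

Pick v_2 = (1, 0, 0, 0)ᵀ.
Then v_1 = N · v_2 = (-1, 1, 0, 3)ᵀ.

Sanity check: (A − (3)·I) v_1 = (0, 0, 0, 0)ᵀ = 0. ✓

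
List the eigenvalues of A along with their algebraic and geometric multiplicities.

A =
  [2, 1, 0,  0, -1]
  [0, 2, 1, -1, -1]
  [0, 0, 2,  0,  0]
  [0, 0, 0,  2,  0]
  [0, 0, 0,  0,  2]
λ = 2: alg = 5, geom = 3

Step 1 — factor the characteristic polynomial to read off the algebraic multiplicities:
  χ_A(x) = (x - 2)^5

Step 2 — compute geometric multiplicities via the rank-nullity identity g(λ) = n − rank(A − λI):
  rank(A − (2)·I) = 2, so dim ker(A − (2)·I) = n − 2 = 3

Summary:
  λ = 2: algebraic multiplicity = 5, geometric multiplicity = 3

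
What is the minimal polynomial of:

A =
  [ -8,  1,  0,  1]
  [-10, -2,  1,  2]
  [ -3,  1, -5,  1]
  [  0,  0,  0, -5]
x^3 + 15*x^2 + 75*x + 125

The characteristic polynomial is χ_A(x) = (x + 5)^4, so the eigenvalues are known. The minimal polynomial is
  m_A(x) = Π_λ (x − λ)^{k_λ}
where k_λ is the size of the *largest* Jordan block for λ (equivalently, the smallest k with (A − λI)^k v = 0 for every generalised eigenvector v of λ).

  λ = -5: largest Jordan block has size 3, contributing (x + 5)^3

So m_A(x) = (x + 5)^3 = x^3 + 15*x^2 + 75*x + 125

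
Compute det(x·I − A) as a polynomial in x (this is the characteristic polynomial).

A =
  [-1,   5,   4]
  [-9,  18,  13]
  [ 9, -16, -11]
x^3 - 6*x^2 + 12*x - 8

Expanding det(x·I − A) (e.g. by cofactor expansion or by noting that A is similar to its Jordan form J, which has the same characteristic polynomial as A) gives
  χ_A(x) = x^3 - 6*x^2 + 12*x - 8
which factors as (x - 2)^3. The eigenvalues (with algebraic multiplicities) are λ = 2 with multiplicity 3.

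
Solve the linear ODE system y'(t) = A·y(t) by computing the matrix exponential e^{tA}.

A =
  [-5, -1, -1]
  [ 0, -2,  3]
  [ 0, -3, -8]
e^{tA} =
  [exp(-5*t), -t*exp(-5*t), -t*exp(-5*t)]
  [0, 3*t*exp(-5*t) + exp(-5*t), 3*t*exp(-5*t)]
  [0, -3*t*exp(-5*t), -3*t*exp(-5*t) + exp(-5*t)]

Strategy: write A = P · J · P⁻¹ where J is a Jordan canonical form, so e^{tA} = P · e^{tJ} · P⁻¹, and e^{tJ} can be computed block-by-block.

A has Jordan form
J =
  [-5,  1,  0]
  [ 0, -5,  0]
  [ 0,  0, -5]
(up to reordering of blocks).

Per-block formulas:
  For a 1×1 block at λ = -5: exp(t · [-5]) = [e^(-5t)].
  For a 2×2 Jordan block J_2(-5): exp(t · J_2(-5)) = e^(-5t)·(I + t·N), where N is the 2×2 nilpotent shift.

After assembling e^{tJ} and conjugating by P, we get:

e^{tA} =
  [exp(-5*t), -t*exp(-5*t), -t*exp(-5*t)]
  [0, 3*t*exp(-5*t) + exp(-5*t), 3*t*exp(-5*t)]
  [0, -3*t*exp(-5*t), -3*t*exp(-5*t) + exp(-5*t)]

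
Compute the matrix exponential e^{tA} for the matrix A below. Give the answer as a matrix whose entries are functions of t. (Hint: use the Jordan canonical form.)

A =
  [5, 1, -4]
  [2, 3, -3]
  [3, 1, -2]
e^{tA} =
  [-t^2*exp(2*t)/2 + 3*t*exp(2*t) + exp(2*t), t*exp(2*t), t^2*exp(2*t)/2 - 4*t*exp(2*t)]
  [-t^2*exp(2*t)/2 + 2*t*exp(2*t), t*exp(2*t) + exp(2*t), t^2*exp(2*t)/2 - 3*t*exp(2*t)]
  [-t^2*exp(2*t)/2 + 3*t*exp(2*t), t*exp(2*t), t^2*exp(2*t)/2 - 4*t*exp(2*t) + exp(2*t)]

Strategy: write A = P · J · P⁻¹ where J is a Jordan canonical form, so e^{tA} = P · e^{tJ} · P⁻¹, and e^{tJ} can be computed block-by-block.

A has Jordan form
J =
  [2, 1, 0]
  [0, 2, 1]
  [0, 0, 2]
(up to reordering of blocks).

Per-block formulas:
  For a 3×3 Jordan block J_3(2): exp(t · J_3(2)) = e^(2t)·(I + t·N + (t^2/2)·N^2), where N is the 3×3 nilpotent shift.

After assembling e^{tJ} and conjugating by P, we get:

e^{tA} =
  [-t^2*exp(2*t)/2 + 3*t*exp(2*t) + exp(2*t), t*exp(2*t), t^2*exp(2*t)/2 - 4*t*exp(2*t)]
  [-t^2*exp(2*t)/2 + 2*t*exp(2*t), t*exp(2*t) + exp(2*t), t^2*exp(2*t)/2 - 3*t*exp(2*t)]
  [-t^2*exp(2*t)/2 + 3*t*exp(2*t), t*exp(2*t), t^2*exp(2*t)/2 - 4*t*exp(2*t) + exp(2*t)]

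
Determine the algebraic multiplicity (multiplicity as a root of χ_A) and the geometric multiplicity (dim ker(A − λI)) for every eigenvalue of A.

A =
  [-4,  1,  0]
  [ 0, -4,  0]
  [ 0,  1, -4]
λ = -4: alg = 3, geom = 2

Step 1 — factor the characteristic polynomial to read off the algebraic multiplicities:
  χ_A(x) = (x + 4)^3

Step 2 — compute geometric multiplicities via the rank-nullity identity g(λ) = n − rank(A − λI):
  rank(A − (-4)·I) = 1, so dim ker(A − (-4)·I) = n − 1 = 2

Summary:
  λ = -4: algebraic multiplicity = 3, geometric multiplicity = 2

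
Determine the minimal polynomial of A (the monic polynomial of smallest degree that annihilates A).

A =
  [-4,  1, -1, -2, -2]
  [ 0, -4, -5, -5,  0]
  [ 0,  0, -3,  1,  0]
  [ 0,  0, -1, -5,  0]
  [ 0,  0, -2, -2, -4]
x^2 + 8*x + 16

The characteristic polynomial is χ_A(x) = (x + 4)^5, so the eigenvalues are known. The minimal polynomial is
  m_A(x) = Π_λ (x − λ)^{k_λ}
where k_λ is the size of the *largest* Jordan block for λ (equivalently, the smallest k with (A − λI)^k v = 0 for every generalised eigenvector v of λ).

  λ = -4: largest Jordan block has size 2, contributing (x + 4)^2

So m_A(x) = (x + 4)^2 = x^2 + 8*x + 16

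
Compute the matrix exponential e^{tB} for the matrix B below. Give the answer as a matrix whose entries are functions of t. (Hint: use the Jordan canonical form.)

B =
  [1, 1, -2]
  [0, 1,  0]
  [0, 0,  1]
e^{tB} =
  [exp(t), t*exp(t), -2*t*exp(t)]
  [0, exp(t), 0]
  [0, 0, exp(t)]

Strategy: write B = P · J · P⁻¹ where J is a Jordan canonical form, so e^{tB} = P · e^{tJ} · P⁻¹, and e^{tJ} can be computed block-by-block.

B has Jordan form
J =
  [1, 1, 0]
  [0, 1, 0]
  [0, 0, 1]
(up to reordering of blocks).

Per-block formulas:
  For a 2×2 Jordan block J_2(1): exp(t · J_2(1)) = e^(1t)·(I + t·N), where N is the 2×2 nilpotent shift.
  For a 1×1 block at λ = 1: exp(t · [1]) = [e^(1t)].

After assembling e^{tJ} and conjugating by P, we get:

e^{tB} =
  [exp(t), t*exp(t), -2*t*exp(t)]
  [0, exp(t), 0]
  [0, 0, exp(t)]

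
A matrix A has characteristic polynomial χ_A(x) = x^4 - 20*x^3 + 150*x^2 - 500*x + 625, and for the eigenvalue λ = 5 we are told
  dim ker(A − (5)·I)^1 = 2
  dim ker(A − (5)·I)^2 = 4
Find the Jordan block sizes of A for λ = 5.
Block sizes for λ = 5: [2, 2]

From the dimensions of kernels of powers, the number of Jordan blocks of size at least j is d_j − d_{j−1} where d_j = dim ker(N^j) (with d_0 = 0). Computing the differences gives [2, 2].
The number of blocks of size exactly k is (#blocks of size ≥ k) − (#blocks of size ≥ k + 1), so the partition is: 2 block(s) of size 2.
In nonincreasing order the block sizes are [2, 2].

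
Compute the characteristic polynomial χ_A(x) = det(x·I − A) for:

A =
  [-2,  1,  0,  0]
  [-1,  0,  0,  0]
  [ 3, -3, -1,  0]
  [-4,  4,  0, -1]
x^4 + 4*x^3 + 6*x^2 + 4*x + 1

Expanding det(x·I − A) (e.g. by cofactor expansion or by noting that A is similar to its Jordan form J, which has the same characteristic polynomial as A) gives
  χ_A(x) = x^4 + 4*x^3 + 6*x^2 + 4*x + 1
which factors as (x + 1)^4. The eigenvalues (with algebraic multiplicities) are λ = -1 with multiplicity 4.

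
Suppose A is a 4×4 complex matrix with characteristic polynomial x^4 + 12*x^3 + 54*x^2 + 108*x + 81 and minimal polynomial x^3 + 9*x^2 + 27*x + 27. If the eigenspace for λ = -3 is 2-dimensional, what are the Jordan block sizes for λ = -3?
Block sizes for λ = -3: [3, 1]

Step 1 — from the characteristic polynomial, algebraic multiplicity of λ = -3 is 4. From dim ker(A − (-3)·I) = 2, there are exactly 2 Jordan blocks for λ = -3.
Step 2 — from the minimal polynomial, the factor (x + 3)^3 tells us the largest block for λ = -3 has size 3.
Step 3 — with total size 4, 2 blocks, and largest block 3, the block sizes (in nonincreasing order) are [3, 1].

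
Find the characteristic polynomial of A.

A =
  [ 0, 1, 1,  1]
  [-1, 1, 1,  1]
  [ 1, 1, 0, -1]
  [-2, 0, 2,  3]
x^4 - 4*x^3 + 6*x^2 - 4*x + 1

Expanding det(x·I − A) (e.g. by cofactor expansion or by noting that A is similar to its Jordan form J, which has the same characteristic polynomial as A) gives
  χ_A(x) = x^4 - 4*x^3 + 6*x^2 - 4*x + 1
which factors as (x - 1)^4. The eigenvalues (with algebraic multiplicities) are λ = 1 with multiplicity 4.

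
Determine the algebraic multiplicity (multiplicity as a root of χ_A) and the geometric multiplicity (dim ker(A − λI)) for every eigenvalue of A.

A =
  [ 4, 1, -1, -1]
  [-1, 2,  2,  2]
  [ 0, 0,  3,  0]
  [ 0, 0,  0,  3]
λ = 3: alg = 4, geom = 2

Step 1 — factor the characteristic polynomial to read off the algebraic multiplicities:
  χ_A(x) = (x - 3)^4

Step 2 — compute geometric multiplicities via the rank-nullity identity g(λ) = n − rank(A − λI):
  rank(A − (3)·I) = 2, so dim ker(A − (3)·I) = n − 2 = 2

Summary:
  λ = 3: algebraic multiplicity = 4, geometric multiplicity = 2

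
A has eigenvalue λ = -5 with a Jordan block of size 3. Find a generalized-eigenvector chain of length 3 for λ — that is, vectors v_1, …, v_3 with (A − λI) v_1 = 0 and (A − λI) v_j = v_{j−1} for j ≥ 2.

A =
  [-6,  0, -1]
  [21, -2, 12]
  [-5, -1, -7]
A Jordan chain for λ = -5 of length 3:
v_1 = (6, -18, -6)ᵀ
v_2 = (-1, 21, -5)ᵀ
v_3 = (1, 0, 0)ᵀ

Let N = A − (-5)·I. We want v_3 with N^3 v_3 = 0 but N^2 v_3 ≠ 0; then v_{j-1} := N · v_j for j = 3, …, 2.

Pick v_3 = (1, 0, 0)ᵀ.
Then v_2 = N · v_3 = (-1, 21, -5)ᵀ.
Then v_1 = N · v_2 = (6, -18, -6)ᵀ.

Sanity check: (A − (-5)·I) v_1 = (0, 0, 0)ᵀ = 0. ✓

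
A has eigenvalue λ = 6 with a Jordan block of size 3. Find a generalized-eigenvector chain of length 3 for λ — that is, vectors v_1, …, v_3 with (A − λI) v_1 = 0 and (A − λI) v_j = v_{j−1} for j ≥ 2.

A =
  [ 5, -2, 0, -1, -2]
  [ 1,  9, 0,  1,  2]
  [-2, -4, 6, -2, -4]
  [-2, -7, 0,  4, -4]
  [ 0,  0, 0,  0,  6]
A Jordan chain for λ = 6 of length 3:
v_1 = (1, 0, 2, -1, 0)ᵀ
v_2 = (-1, 1, -2, -2, 0)ᵀ
v_3 = (1, 0, 0, 0, 0)ᵀ

Let N = A − (6)·I. We want v_3 with N^3 v_3 = 0 but N^2 v_3 ≠ 0; then v_{j-1} := N · v_j for j = 3, …, 2.

Pick v_3 = (1, 0, 0, 0, 0)ᵀ.
Then v_2 = N · v_3 = (-1, 1, -2, -2, 0)ᵀ.
Then v_1 = N · v_2 = (1, 0, 2, -1, 0)ᵀ.

Sanity check: (A − (6)·I) v_1 = (0, 0, 0, 0, 0)ᵀ = 0. ✓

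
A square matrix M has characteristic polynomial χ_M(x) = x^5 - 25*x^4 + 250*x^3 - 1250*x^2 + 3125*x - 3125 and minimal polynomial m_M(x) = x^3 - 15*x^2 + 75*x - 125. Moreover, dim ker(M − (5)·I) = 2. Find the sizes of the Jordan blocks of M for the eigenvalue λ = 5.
Block sizes for λ = 5: [3, 2]

Step 1 — from the characteristic polynomial, algebraic multiplicity of λ = 5 is 5. From dim ker(M − (5)·I) = 2, there are exactly 2 Jordan blocks for λ = 5.
Step 2 — from the minimal polynomial, the factor (x − 5)^3 tells us the largest block for λ = 5 has size 3.
Step 3 — with total size 5, 2 blocks, and largest block 3, the block sizes (in nonincreasing order) are [3, 2].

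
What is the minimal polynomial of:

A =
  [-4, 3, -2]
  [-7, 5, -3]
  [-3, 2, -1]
x^3

The characteristic polynomial is χ_A(x) = x^3, so the eigenvalues are known. The minimal polynomial is
  m_A(x) = Π_λ (x − λ)^{k_λ}
where k_λ is the size of the *largest* Jordan block for λ (equivalently, the smallest k with (A − λI)^k v = 0 for every generalised eigenvector v of λ).

  λ = 0: largest Jordan block has size 3, contributing (x − 0)^3

So m_A(x) = x^3 = x^3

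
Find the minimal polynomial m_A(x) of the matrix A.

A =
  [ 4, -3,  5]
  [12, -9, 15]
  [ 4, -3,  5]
x^2

The characteristic polynomial is χ_A(x) = x^3, so the eigenvalues are known. The minimal polynomial is
  m_A(x) = Π_λ (x − λ)^{k_λ}
where k_λ is the size of the *largest* Jordan block for λ (equivalently, the smallest k with (A − λI)^k v = 0 for every generalised eigenvector v of λ).

  λ = 0: largest Jordan block has size 2, contributing (x − 0)^2

So m_A(x) = x^2 = x^2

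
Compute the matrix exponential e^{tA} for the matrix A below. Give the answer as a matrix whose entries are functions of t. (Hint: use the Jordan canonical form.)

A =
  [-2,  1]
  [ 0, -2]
e^{tA} =
  [exp(-2*t), t*exp(-2*t)]
  [0, exp(-2*t)]

Strategy: write A = P · J · P⁻¹ where J is a Jordan canonical form, so e^{tA} = P · e^{tJ} · P⁻¹, and e^{tJ} can be computed block-by-block.

A has Jordan form
J =
  [-2,  1]
  [ 0, -2]
(up to reordering of blocks).

Per-block formulas:
  For a 2×2 Jordan block J_2(-2): exp(t · J_2(-2)) = e^(-2t)·(I + t·N), where N is the 2×2 nilpotent shift.

After assembling e^{tJ} and conjugating by P, we get:

e^{tA} =
  [exp(-2*t), t*exp(-2*t)]
  [0, exp(-2*t)]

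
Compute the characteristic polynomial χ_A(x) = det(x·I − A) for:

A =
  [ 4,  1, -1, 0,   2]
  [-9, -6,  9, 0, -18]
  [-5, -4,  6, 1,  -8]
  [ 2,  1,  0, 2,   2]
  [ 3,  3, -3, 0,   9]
x^5 - 15*x^4 + 90*x^3 - 270*x^2 + 405*x - 243

Expanding det(x·I − A) (e.g. by cofactor expansion or by noting that A is similar to its Jordan form J, which has the same characteristic polynomial as A) gives
  χ_A(x) = x^5 - 15*x^4 + 90*x^3 - 270*x^2 + 405*x - 243
which factors as (x - 3)^5. The eigenvalues (with algebraic multiplicities) are λ = 3 with multiplicity 5.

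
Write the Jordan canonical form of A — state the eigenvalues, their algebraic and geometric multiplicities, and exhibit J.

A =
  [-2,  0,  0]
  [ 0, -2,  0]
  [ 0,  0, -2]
J_1(-2) ⊕ J_1(-2) ⊕ J_1(-2)

The characteristic polynomial is
  det(x·I − A) = x^3 + 6*x^2 + 12*x + 8 = (x + 2)^3

Eigenvalues and multiplicities (the geometric multiplicity of λ is n − rank(A − λI), which equals the number of Jordan blocks for λ):
  λ = -2: algebraic multiplicity = 3, geometric multiplicity = 3

Determining the block sizes for each eigenvalue:
  λ = -2: gm = am = 3, so every block has size 1 → block sizes [1, 1, 1]

Assembling the blocks gives a Jordan form
J =
  [-2,  0,  0]
  [ 0, -2,  0]
  [ 0,  0, -2]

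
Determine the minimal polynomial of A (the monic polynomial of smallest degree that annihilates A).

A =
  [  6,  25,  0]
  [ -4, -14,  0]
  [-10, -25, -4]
x^2 + 8*x + 16

The characteristic polynomial is χ_A(x) = (x + 4)^3, so the eigenvalues are known. The minimal polynomial is
  m_A(x) = Π_λ (x − λ)^{k_λ}
where k_λ is the size of the *largest* Jordan block for λ (equivalently, the smallest k with (A − λI)^k v = 0 for every generalised eigenvector v of λ).

  λ = -4: largest Jordan block has size 2, contributing (x + 4)^2

So m_A(x) = (x + 4)^2 = x^2 + 8*x + 16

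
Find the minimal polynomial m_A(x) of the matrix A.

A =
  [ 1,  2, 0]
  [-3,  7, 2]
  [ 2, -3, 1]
x^3 - 9*x^2 + 27*x - 27

The characteristic polynomial is χ_A(x) = (x - 3)^3, so the eigenvalues are known. The minimal polynomial is
  m_A(x) = Π_λ (x − λ)^{k_λ}
where k_λ is the size of the *largest* Jordan block for λ (equivalently, the smallest k with (A − λI)^k v = 0 for every generalised eigenvector v of λ).

  λ = 3: largest Jordan block has size 3, contributing (x − 3)^3

So m_A(x) = (x - 3)^3 = x^3 - 9*x^2 + 27*x - 27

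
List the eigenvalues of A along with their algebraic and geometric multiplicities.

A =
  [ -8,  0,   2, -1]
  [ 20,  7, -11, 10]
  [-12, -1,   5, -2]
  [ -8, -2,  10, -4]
λ = -4: alg = 2, geom = 1; λ = 4: alg = 2, geom = 1

Step 1 — factor the characteristic polynomial to read off the algebraic multiplicities:
  χ_A(x) = (x - 4)^2*(x + 4)^2

Step 2 — compute geometric multiplicities via the rank-nullity identity g(λ) = n − rank(A − λI):
  rank(A − (-4)·I) = 3, so dim ker(A − (-4)·I) = n − 3 = 1
  rank(A − (4)·I) = 3, so dim ker(A − (4)·I) = n − 3 = 1

Summary:
  λ = -4: algebraic multiplicity = 2, geometric multiplicity = 1
  λ = 4: algebraic multiplicity = 2, geometric multiplicity = 1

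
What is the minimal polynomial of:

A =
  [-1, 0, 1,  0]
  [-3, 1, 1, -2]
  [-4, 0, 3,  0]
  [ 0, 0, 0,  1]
x^3 - 3*x^2 + 3*x - 1

The characteristic polynomial is χ_A(x) = (x - 1)^4, so the eigenvalues are known. The minimal polynomial is
  m_A(x) = Π_λ (x − λ)^{k_λ}
where k_λ is the size of the *largest* Jordan block for λ (equivalently, the smallest k with (A − λI)^k v = 0 for every generalised eigenvector v of λ).

  λ = 1: largest Jordan block has size 3, contributing (x − 1)^3

So m_A(x) = (x - 1)^3 = x^3 - 3*x^2 + 3*x - 1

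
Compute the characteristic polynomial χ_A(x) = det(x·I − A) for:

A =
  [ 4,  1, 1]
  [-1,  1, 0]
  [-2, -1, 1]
x^3 - 6*x^2 + 12*x - 8

Expanding det(x·I − A) (e.g. by cofactor expansion or by noting that A is similar to its Jordan form J, which has the same characteristic polynomial as A) gives
  χ_A(x) = x^3 - 6*x^2 + 12*x - 8
which factors as (x - 2)^3. The eigenvalues (with algebraic multiplicities) are λ = 2 with multiplicity 3.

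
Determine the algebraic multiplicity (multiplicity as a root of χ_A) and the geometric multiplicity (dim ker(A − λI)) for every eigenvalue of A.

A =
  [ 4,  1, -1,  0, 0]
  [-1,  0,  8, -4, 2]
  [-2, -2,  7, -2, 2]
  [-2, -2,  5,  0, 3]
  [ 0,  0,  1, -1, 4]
λ = 3: alg = 5, geom = 2

Step 1 — factor the characteristic polynomial to read off the algebraic multiplicities:
  χ_A(x) = (x - 3)^5

Step 2 — compute geometric multiplicities via the rank-nullity identity g(λ) = n − rank(A − λI):
  rank(A − (3)·I) = 3, so dim ker(A − (3)·I) = n − 3 = 2

Summary:
  λ = 3: algebraic multiplicity = 5, geometric multiplicity = 2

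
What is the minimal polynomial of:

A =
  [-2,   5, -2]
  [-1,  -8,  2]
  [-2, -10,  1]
x^2 + 6*x + 9

The characteristic polynomial is χ_A(x) = (x + 3)^3, so the eigenvalues are known. The minimal polynomial is
  m_A(x) = Π_λ (x − λ)^{k_λ}
where k_λ is the size of the *largest* Jordan block for λ (equivalently, the smallest k with (A − λI)^k v = 0 for every generalised eigenvector v of λ).

  λ = -3: largest Jordan block has size 2, contributing (x + 3)^2

So m_A(x) = (x + 3)^2 = x^2 + 6*x + 9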